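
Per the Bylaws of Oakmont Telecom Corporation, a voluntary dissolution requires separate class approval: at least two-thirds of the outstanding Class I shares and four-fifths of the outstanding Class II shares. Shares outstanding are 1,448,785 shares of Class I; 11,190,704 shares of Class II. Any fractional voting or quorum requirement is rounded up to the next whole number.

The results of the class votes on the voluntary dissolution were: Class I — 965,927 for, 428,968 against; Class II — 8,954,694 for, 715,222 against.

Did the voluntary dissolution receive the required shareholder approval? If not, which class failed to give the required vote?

Class I: 2/3 of 1448785 = 965856.67, rounded up to 965857; 965,857 required, 965,927 in favor — approved.
Class II: 4/5 of 11190704 = 8952563.20, rounded up to 8952564; 8,952,564 required, 8,954,694 in favor — approved.

Approved — every class gave the required vote.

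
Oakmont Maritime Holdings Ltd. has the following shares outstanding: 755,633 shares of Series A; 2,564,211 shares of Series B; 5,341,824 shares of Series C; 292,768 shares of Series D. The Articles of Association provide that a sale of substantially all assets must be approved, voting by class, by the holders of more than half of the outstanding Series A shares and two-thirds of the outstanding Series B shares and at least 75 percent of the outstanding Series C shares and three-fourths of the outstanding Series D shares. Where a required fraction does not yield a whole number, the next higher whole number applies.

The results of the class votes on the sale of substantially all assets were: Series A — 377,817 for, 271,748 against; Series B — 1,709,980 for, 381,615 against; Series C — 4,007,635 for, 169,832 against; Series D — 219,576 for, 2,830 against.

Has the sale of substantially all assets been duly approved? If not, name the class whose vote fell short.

Approved — every class gave the required vote.

Series A: a majority of 755633 is 377817; 377,817 required, 377,817 in favor — approved.
Series B: 2/3 of 2564211 = 1709474; 1,709,474 required, 1,709,980 in favor — approved.
Series C: 3/4 of 5341824 = 4006368; 4,006,368 required, 4,007,635 in favor — approved.
Series D: 3/4 of 292768 = 219576; 219,576 required, 219,576 in favor — approved.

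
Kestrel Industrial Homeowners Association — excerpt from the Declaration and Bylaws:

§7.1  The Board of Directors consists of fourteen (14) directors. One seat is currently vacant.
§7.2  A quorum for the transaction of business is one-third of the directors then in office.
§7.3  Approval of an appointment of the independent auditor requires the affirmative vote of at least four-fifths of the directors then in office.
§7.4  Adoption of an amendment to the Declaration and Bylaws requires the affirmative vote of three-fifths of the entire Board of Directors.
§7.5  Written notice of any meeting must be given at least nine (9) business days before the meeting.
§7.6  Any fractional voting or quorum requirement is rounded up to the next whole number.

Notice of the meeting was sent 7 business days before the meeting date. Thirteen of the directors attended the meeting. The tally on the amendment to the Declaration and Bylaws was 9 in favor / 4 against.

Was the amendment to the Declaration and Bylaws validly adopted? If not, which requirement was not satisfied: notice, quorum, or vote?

Invalid — notice requirement not satisfied.

Notice: 7 business days given; 9 required (7 < 9). Not satisfied.
Quorum: 13 present; quorum is 5. Satisfied.
Vote: the amendment to the Declaration and Bylaws requires three-fifths of the entire Board of Directors (14). 3/5 of 14 = 8.40, rounded up to 9, so 9 affirmative votes are needed; 9 voted in favor. Satisfied.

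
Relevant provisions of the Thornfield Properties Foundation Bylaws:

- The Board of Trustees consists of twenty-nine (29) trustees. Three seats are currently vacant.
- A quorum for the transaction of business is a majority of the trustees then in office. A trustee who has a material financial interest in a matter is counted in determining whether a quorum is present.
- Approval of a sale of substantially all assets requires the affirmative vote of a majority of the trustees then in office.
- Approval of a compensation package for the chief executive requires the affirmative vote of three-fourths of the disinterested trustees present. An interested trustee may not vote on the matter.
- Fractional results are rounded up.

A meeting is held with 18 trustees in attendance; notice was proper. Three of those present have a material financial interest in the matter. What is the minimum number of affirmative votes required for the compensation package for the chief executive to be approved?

12

The compensation package for the chief executive requires three-fourths of the disinterested trustees present (18 − 3 = 15).
3/4 of 15 = 11.25, rounded up to 12.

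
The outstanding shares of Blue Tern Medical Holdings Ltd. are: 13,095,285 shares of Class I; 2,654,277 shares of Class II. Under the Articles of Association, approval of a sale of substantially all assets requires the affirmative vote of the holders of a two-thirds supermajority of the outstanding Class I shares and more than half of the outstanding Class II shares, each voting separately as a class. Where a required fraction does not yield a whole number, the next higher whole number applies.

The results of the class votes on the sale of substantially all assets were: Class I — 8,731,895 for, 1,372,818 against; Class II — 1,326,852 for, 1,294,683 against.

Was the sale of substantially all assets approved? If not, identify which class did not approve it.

Not approved — the Class II shares did not give the required vote.

Class I: 2/3 of 13095285 = 8730190; 8,730,190 required, 8,731,895 in favor — approved.
Class II: a majority of 2654277 is 1327139; 1,327,139 required, 1,326,852 in favor — not approved.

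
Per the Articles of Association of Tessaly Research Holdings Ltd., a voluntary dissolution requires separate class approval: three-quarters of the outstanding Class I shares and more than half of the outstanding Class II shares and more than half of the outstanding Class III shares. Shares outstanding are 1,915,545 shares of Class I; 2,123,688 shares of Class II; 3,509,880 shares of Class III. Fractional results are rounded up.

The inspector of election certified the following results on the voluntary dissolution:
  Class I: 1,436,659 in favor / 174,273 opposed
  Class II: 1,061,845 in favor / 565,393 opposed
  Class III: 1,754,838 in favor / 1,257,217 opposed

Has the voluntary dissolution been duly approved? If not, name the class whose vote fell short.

Not approved — the Class III shares did not give the required vote.

Class I: 3/4 of 1915545 = 1436658.75, rounded up to 1436659; 1,436,659 required, 1,436,659 in favor — approved.
Class II: a majority of 2123688 is 1061845; 1,061,845 required, 1,061,845 in favor — approved.
Class III: a majority of 3509880 is 1754941; 1,754,941 required, 1,754,838 in favor — not approved.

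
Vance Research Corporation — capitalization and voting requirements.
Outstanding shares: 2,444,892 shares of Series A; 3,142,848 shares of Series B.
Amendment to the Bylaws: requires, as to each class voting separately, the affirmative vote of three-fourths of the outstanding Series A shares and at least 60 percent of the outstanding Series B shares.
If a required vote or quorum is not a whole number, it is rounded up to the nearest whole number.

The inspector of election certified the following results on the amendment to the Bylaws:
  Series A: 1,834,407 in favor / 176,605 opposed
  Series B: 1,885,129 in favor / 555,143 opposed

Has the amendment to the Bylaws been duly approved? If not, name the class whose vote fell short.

Series A: 3/4 of 2444892 = 1833669; 1,833,669 required, 1,834,407 in favor — approved.
Series B: 3/5 of 3142848 = 1885708.80, rounded up to 1885709; 1,885,709 required, 1,885,129 in favor — not approved.

Not approved — the Series B shares did not give the required vote.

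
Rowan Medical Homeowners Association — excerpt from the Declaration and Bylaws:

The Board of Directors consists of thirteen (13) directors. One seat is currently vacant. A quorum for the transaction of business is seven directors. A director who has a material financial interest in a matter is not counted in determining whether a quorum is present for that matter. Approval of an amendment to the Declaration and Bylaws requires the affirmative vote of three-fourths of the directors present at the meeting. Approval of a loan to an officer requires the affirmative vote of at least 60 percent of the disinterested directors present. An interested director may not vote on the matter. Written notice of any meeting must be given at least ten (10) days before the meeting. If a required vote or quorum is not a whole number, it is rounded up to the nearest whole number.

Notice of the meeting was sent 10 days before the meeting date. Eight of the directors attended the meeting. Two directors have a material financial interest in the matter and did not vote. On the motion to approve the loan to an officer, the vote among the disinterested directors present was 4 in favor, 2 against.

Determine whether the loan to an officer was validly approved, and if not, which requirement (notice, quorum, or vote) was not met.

Invalid — quorum requirement not satisfied.

Notice: 10 days given; 10 required (10 ≥ 10). Satisfied.
Quorum: 8 present, but the 2 interested directors do not count, leaving 6. Quorum is 7. Not satisfied.
Vote: the loan to an officer requires three-fifths of the disinterested directors present (8 − 2 = 6). 3/5 of 6 = 3.60, rounded up to 4, so 4 affirmative votes are needed; 4 voted in favor. Satisfied. (Moot — without a quorum no business can be validly transacted.)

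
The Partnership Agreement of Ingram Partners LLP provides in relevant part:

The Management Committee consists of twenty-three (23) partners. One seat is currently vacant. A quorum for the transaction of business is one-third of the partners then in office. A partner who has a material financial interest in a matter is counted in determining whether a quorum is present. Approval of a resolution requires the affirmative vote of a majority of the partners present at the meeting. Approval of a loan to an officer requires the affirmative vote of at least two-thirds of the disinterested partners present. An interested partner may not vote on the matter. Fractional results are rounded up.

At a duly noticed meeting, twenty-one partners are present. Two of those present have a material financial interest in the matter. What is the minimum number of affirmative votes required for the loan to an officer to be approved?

13

The loan to an officer requires two-thirds of the disinterested partners present (21 − 2 = 19).
2/3 of 19 = 12.67, rounded up to 13.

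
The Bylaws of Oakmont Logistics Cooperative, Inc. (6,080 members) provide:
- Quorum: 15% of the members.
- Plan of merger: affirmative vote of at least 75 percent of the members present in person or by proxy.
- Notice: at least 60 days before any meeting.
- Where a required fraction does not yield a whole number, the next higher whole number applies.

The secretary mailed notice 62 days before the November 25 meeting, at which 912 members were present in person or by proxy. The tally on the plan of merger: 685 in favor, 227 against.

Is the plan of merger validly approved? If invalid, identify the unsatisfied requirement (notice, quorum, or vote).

Valid — all requirements satisfied.

Notice: 62 days given; 60 required. Satisfied.
Quorum: 15% of 6,080 = 912; 912 present. Satisfied.
Vote: requires three-fourths of those present (912); 3/4 of 912 = 684, so 684 needed; 685 in favor. Satisfied.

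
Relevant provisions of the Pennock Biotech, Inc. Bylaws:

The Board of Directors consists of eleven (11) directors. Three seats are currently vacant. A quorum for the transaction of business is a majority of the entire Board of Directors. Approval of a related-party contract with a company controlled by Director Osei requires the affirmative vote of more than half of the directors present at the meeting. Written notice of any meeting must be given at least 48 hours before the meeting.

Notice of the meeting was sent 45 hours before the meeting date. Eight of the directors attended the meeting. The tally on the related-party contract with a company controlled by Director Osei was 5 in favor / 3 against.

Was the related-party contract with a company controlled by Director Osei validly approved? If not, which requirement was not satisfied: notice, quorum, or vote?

Notice: 45 hours given; 48 required (45 < 48). Not satisfied.
Quorum: 8 present; quorum is 6. Satisfied.
Vote: the related-party contract with a company controlled by Director Osei requires a majority of the directors present (8). A majority of 8 is 5, so 5 affirmative votes are needed; 5 voted in favor. Satisfied.

Invalid — notice requirement not satisfied.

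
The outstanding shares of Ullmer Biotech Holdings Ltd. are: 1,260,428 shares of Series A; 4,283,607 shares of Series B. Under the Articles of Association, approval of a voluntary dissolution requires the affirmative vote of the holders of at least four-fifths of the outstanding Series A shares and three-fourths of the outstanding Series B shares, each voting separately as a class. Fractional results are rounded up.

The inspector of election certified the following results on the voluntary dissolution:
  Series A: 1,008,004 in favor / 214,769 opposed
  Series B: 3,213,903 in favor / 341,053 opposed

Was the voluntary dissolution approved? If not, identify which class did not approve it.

Not approved — the Series A shares did not give the required vote.

Series A: 4/5 of 1260428 = 1008342.40, rounded up to 1008343; 1,008,343 required, 1,008,004 in favor — not approved.
Series B: 3/4 of 4283607 = 3212705.25, rounded up to 3212706; 3,212,706 required, 3,213,903 in favor — approved.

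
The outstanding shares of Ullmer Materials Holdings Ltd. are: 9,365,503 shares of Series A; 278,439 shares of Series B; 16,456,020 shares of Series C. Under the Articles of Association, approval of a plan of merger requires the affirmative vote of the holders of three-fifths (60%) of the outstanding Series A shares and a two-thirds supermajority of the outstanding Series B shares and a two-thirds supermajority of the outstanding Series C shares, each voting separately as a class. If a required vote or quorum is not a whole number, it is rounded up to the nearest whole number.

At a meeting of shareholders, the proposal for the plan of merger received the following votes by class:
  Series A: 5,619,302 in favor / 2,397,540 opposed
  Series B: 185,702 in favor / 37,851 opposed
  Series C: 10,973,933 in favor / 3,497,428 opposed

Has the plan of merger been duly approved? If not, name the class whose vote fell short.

Series A: 3/5 of 9365503 = 5619301.80, rounded up to 5619302; 5,619,302 required, 5,619,302 in favor — approved.
Series B: 2/3 of 278439 = 185626; 185,626 required, 185,702 in favor — approved.
Series C: 2/3 of 16456020 = 10970680; 10,970,680 required, 10,973,933 in favor — approved.

Approved — every class gave the required vote.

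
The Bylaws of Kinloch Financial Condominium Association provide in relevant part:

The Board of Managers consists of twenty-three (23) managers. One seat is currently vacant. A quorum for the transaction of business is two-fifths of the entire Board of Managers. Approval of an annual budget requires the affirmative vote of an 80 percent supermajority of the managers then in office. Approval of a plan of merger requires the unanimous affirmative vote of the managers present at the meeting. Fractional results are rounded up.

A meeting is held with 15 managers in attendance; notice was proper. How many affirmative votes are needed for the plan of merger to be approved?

The plan of merger requires the unanimous vote of the managers present (15).
Unanimous means all 15.

15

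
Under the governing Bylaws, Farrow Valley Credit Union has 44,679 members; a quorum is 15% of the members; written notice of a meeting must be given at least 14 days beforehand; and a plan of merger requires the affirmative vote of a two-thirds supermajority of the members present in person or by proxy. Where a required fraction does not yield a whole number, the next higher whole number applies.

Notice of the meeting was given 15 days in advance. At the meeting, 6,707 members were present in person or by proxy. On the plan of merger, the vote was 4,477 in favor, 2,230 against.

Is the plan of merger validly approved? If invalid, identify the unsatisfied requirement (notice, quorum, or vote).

Notice: 15 days given; 14 required. Satisfied.
Quorum: 15% of 44,679 = 6,701.85, rounded up to 6,702; 6,707 present. Satisfied.
Vote: requires two-thirds of those present (6,707); 2/3 of 6707 = 4471.33, rounded up to 4472, so 4,472 needed; 4,477 in favor. Satisfied.

Valid — all requirements satisfied.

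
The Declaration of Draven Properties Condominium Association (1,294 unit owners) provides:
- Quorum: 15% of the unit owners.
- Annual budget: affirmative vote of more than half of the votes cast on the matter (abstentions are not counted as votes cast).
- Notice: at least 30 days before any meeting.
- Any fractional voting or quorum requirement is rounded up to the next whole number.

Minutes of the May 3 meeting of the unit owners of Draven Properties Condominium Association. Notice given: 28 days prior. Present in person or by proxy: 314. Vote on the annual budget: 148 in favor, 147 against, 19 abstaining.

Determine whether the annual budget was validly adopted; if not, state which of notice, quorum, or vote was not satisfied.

Invalid — notice requirement not satisfied.

Notice: 28 days given; 30 required. Not satisfied.
Quorum: 15% of 1,294 = 194.10, rounded up to 195; 314 present. Satisfied.
Vote: requires a majority of the votes cast (314 − 19 abstaining = 295); a majority of 295 is 148, so 148 needed; 148 in favor. Satisfied.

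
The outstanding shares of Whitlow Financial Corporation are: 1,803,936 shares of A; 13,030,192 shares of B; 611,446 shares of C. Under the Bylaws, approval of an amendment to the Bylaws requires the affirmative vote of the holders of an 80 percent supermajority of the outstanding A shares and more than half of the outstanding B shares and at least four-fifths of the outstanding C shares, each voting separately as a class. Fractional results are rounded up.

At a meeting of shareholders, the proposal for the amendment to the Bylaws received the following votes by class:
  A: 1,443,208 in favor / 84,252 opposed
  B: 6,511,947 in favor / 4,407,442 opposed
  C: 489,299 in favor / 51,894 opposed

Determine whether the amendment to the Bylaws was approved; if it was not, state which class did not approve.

Not approved — the B shares did not give the required vote.

A: 4/5 of 1803936 = 1443148.80, rounded up to 1443149; 1,443,149 required, 1,443,208 in favor — approved.
B: a majority of 13030192 is 6515097; 6,515,097 required, 6,511,947 in favor — not approved.
C: 4/5 of 611446 = 489156.80, rounded up to 489157; 489,157 required, 489,299 in favor — approved.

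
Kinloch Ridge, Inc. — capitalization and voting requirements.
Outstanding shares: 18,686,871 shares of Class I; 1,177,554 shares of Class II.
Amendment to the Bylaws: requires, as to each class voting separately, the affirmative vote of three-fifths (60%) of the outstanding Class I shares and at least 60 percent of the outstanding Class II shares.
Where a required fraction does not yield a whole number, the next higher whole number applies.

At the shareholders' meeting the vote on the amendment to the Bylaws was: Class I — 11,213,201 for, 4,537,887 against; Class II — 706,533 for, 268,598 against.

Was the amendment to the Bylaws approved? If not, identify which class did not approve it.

Class I: 3/5 of 18686871 = 11212122.60, rounded up to 11212123; 11,212,123 required, 11,213,201 in favor — approved.
Class II: 3/5 of 1177554 = 706532.40, rounded up to 706533; 706,533 required, 706,533 in favor — approved.

Approved — every class gave the required vote.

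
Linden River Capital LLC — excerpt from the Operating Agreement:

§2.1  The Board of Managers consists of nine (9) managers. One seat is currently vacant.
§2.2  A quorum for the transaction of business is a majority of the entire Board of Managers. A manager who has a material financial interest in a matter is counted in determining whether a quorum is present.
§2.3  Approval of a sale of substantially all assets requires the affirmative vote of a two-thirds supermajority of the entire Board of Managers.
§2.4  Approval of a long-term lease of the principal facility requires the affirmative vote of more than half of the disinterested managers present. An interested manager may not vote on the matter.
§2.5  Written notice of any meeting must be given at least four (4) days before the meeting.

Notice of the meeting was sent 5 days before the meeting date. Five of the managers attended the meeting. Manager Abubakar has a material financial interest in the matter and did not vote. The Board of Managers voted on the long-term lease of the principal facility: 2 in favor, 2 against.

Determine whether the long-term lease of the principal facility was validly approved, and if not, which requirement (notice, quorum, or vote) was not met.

Invalid — vote requirement not satisfied.

Notice: 5 days given; 4 required (5 ≥ 4). Satisfied.
Quorum: 5 present (interested managers count toward quorum); quorum is 5. Satisfied.
Vote: the long-term lease of the principal facility requires a majority of the disinterested managers present (5 − 1 = 4). A majority of 4 is 3, so 3 affirmative votes are needed; 2 voted in favor. Not satisfied.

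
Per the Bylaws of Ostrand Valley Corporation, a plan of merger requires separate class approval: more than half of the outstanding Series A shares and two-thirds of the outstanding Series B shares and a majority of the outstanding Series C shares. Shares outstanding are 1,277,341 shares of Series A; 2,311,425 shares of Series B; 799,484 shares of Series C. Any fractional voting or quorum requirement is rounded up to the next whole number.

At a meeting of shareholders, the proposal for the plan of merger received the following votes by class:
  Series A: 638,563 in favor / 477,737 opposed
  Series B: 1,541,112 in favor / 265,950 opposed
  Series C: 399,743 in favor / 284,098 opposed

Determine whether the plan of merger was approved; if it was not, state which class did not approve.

Not approved — the Series A shares did not give the required vote.

Series A: a majority of 1277341 is 638671; 638,671 required, 638,563 in favor — not approved.
Series B: 2/3 of 2311425 = 1540950; 1,540,950 required, 1,541,112 in favor — approved.
Series C: a majority of 799484 is 399743; 399,743 required, 399,743 in favor — approved.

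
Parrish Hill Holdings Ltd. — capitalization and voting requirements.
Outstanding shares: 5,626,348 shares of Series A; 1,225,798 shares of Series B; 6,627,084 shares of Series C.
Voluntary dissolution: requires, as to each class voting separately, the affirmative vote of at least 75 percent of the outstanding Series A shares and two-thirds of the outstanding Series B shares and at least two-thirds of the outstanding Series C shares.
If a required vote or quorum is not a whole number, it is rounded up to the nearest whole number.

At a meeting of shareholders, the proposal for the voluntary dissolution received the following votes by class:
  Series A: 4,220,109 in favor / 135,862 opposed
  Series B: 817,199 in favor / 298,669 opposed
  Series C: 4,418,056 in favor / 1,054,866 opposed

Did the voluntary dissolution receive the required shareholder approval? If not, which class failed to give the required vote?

Approved — every class gave the required vote.

Series A: 3/4 of 5626348 = 4219761; 4,219,761 required, 4,220,109 in favor — approved.
Series B: 2/3 of 1225798 = 817198.67, rounded up to 817199; 817,199 required, 817,199 in favor — approved.
Series C: 2/3 of 6627084 = 4418056; 4,418,056 required, 4,418,056 in favor — approved.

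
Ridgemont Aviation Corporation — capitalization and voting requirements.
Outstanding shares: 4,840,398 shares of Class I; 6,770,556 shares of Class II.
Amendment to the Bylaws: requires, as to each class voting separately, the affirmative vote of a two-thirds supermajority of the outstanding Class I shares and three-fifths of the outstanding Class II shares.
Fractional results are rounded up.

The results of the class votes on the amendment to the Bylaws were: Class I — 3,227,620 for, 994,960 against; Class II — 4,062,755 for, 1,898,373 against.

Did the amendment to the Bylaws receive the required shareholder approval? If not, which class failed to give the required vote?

Class I: 2/3 of 4840398 = 3226932; 3,226,932 required, 3,227,620 in favor — approved.
Class II: 3/5 of 6770556 = 4062333.60, rounded up to 4062334; 4,062,334 required, 4,062,755 in favor — approved.

Approved — every class gave the required vote.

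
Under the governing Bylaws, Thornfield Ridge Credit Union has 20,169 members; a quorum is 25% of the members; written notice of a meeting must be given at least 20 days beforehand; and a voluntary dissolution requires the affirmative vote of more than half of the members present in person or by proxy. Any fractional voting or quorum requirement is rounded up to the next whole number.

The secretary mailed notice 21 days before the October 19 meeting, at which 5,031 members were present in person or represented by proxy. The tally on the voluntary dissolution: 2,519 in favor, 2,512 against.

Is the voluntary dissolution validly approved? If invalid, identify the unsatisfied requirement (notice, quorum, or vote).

Invalid — quorum requirement not satisfied.

Notice: 21 days given; 20 required. Satisfied.
Quorum: 25% of 20,169 = 5,042.25, rounded up to 5,043; 5,031 present. Not satisfied.
Vote: requires a majority of those present (5,031); a majority of 5031 is 2516, so 2,516 needed; 2,519 in favor. Satisfied.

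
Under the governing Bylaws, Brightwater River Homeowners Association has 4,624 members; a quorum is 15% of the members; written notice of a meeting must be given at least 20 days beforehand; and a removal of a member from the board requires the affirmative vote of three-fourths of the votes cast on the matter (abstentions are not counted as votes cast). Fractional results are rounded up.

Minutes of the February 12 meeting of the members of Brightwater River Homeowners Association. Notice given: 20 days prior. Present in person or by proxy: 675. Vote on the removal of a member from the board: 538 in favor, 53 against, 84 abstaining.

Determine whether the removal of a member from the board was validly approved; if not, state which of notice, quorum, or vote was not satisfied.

Invalid — quorum requirement not satisfied.

Notice: 20 days given; 20 required. Satisfied.
Quorum: 15% of 4,624 = 693.60, rounded up to 694; 675 present. Not satisfied.
Vote: requires three-fourths of the votes cast (675 − 84 abstaining = 591); 3/4 of 591 = 443.25, rounded up to 444, so 444 needed; 538 in favor. Satisfied.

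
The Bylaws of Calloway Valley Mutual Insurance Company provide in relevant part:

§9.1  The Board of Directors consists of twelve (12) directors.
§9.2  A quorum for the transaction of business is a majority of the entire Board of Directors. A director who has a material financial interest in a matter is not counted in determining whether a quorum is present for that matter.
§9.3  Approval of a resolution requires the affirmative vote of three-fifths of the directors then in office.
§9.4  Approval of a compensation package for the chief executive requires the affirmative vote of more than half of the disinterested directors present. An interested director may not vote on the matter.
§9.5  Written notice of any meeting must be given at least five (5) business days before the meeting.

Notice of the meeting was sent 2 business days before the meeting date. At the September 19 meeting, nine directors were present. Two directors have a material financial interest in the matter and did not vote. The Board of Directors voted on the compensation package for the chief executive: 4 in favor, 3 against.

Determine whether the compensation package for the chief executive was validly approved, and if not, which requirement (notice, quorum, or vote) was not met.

Invalid — notice requirement not satisfied.

Notice: 2 business days given; 5 required (2 < 5). Not satisfied.
Quorum: 9 present, but the 2 interested directors do not count, leaving 7. Quorum is 7. Satisfied.
Vote: the compensation package for the chief executive requires a majority of the disinterested directors present (9 − 2 = 7). A majority of 7 is 4, so 4 affirmative votes are needed; 4 voted in favor. Satisfied.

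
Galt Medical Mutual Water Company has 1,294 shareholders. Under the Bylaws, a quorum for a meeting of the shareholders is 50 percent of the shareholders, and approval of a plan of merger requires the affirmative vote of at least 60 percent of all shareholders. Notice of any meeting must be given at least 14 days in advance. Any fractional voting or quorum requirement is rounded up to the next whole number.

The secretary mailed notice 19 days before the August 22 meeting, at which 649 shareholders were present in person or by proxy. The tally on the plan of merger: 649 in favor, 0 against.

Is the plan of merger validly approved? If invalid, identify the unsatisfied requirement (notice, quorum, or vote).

Invalid — vote requirement not satisfied.

Notice: 19 days given; 14 required. Satisfied.
Quorum: 50% of 1,294 = 647; 649 present. Satisfied.
Vote: requires three-fifths of all shareholders (1,294); 3/5 of 1294 = 776.40, rounded up to 777, so 777 needed; 649 in favor. Not satisfied.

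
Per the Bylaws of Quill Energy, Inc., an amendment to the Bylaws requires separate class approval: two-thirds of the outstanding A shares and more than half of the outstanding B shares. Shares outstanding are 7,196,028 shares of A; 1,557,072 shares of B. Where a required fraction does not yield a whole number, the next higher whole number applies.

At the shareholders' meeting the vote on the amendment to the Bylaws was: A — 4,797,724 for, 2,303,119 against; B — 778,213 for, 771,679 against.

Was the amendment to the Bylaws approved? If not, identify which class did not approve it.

Not approved — the B shares did not give the required vote.

A: 2/3 of 7196028 = 4797352; 4,797,352 required, 4,797,724 in favor — approved.
B: a majority of 1557072 is 778537; 778,537 required, 778,213 in favor — not approved.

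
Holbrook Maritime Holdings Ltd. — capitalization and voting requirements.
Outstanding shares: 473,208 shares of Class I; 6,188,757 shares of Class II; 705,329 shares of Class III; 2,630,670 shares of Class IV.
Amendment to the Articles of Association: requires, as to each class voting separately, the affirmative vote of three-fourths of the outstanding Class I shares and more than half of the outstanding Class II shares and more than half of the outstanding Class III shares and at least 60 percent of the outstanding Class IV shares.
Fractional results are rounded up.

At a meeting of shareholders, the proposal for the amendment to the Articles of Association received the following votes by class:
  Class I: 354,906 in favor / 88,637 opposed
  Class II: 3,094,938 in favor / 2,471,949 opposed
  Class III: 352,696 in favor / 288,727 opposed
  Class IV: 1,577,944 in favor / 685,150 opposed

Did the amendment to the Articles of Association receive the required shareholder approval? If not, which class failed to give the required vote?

Class I: 3/4 of 473208 = 354906; 354,906 required, 354,906 in favor — approved.
Class II: a majority of 6188757 is 3094379; 3,094,379 required, 3,094,938 in favor — approved.
Class III: a majority of 705329 is 352665; 352,665 required, 352,696 in favor — approved.
Class IV: 3/5 of 2630670 = 1578402; 1,578,402 required, 1,577,944 in favor — not approved.

Not approved — the Class IV shares did not give the required vote.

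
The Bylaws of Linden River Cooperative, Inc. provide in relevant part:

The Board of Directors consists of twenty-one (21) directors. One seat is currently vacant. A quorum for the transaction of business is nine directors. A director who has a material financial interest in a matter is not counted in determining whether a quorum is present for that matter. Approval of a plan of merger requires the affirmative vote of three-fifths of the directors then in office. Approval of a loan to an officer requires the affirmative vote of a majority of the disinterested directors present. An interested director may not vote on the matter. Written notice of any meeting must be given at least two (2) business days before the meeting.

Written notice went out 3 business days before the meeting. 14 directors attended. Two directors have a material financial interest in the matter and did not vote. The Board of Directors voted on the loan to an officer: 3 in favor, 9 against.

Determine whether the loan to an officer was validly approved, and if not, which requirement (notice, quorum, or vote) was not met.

Invalid — vote requirement not satisfied.

Notice: 3 business days given; 2 required (3 ≥ 2). Satisfied.
Quorum: 14 present, but the 2 interested directors do not count, leaving 12. Quorum is 9. Satisfied.
Vote: the loan to an officer requires a majority of the disinterested directors present (14 − 2 = 12). A majority of 12 is 7, so 7 affirmative votes are needed; 3 voted in favor. Not satisfied.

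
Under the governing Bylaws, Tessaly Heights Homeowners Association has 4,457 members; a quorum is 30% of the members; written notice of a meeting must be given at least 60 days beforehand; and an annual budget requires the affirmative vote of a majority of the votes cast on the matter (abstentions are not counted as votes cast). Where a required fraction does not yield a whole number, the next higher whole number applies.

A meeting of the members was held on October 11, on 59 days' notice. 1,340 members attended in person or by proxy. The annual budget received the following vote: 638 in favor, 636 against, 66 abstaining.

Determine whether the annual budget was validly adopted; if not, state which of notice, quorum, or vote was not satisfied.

Invalid — notice requirement not satisfied.

Notice: 59 days given; 60 required. Not satisfied.
Quorum: 30% of 4,457 = 1,337.10, rounded up to 1,338; 1,340 present. Satisfied.
Vote: requires a majority of the votes cast (1,340 − 66 abstaining = 1,274); a majority of 1274 is 638, so 638 needed; 638 in favor. Satisfied.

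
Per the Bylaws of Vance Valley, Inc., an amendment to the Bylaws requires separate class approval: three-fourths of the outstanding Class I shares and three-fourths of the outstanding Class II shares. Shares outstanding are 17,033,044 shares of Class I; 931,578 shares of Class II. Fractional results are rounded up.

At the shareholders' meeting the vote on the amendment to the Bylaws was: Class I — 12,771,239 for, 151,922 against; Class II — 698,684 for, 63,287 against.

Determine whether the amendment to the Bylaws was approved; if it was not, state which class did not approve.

Not approved — the Class I shares did not give the required vote.

Class I: 3/4 of 17033044 = 12774783; 12,774,783 required, 12,771,239 in favor — not approved.
Class II: 3/4 of 931578 = 698683.50, rounded up to 698684; 698,684 required, 698,684 in favor — approved.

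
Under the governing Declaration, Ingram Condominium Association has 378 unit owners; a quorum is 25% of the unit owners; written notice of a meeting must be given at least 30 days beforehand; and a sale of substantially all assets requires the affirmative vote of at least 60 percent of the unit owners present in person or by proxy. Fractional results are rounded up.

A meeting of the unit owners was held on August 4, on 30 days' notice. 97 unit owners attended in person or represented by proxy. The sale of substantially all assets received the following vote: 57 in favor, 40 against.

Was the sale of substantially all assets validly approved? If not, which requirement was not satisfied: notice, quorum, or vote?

Invalid — vote requirement not satisfied.

Notice: 30 days given; 30 required. Satisfied.
Quorum: 25% of 378 = 94.50, rounded up to 95; 97 present. Satisfied.
Vote: requires three-fifths of those present (97); 3/5 of 97 = 58.20, rounded up to 59, so 59 needed; 57 in favor. Not satisfied.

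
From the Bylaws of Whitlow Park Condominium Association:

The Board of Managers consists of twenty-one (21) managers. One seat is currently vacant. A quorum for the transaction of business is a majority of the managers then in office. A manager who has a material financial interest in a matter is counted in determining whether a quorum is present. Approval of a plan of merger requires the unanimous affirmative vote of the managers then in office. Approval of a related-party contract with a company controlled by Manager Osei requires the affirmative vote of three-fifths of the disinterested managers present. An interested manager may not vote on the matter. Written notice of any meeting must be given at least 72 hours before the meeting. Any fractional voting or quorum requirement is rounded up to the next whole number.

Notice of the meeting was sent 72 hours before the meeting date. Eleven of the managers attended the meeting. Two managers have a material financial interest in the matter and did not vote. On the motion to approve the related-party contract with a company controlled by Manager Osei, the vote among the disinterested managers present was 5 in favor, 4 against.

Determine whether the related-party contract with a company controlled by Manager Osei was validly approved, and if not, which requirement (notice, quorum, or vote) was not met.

Notice: 72 hours given; 72 required (72 ≥ 72). Satisfied.
Quorum: 11 present (interested managers count toward quorum); quorum is 11. Satisfied.
Vote: the related-party contract with a company controlled by Manager Osei requires three-fifths of the disinterested managers present (11 − 2 = 9). 3/5 of 9 = 5.40, rounded up to 6, so 6 affirmative votes are needed; 5 voted in favor. Not satisfied.

Invalid — vote requirement not satisfied.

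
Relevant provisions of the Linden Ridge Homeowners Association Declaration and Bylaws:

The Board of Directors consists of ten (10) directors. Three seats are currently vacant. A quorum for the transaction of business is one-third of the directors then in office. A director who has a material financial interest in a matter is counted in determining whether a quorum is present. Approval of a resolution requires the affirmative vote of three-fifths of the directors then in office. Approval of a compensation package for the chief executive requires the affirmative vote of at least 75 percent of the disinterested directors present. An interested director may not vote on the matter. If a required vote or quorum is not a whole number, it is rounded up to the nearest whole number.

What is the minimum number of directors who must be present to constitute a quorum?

3

1/3 of 7 = 2.33, rounded up to 3.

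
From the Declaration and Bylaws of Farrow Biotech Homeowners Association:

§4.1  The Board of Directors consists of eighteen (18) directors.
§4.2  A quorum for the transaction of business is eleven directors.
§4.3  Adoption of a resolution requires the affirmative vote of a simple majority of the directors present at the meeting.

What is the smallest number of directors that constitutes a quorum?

11

The quorum is fixed at 11.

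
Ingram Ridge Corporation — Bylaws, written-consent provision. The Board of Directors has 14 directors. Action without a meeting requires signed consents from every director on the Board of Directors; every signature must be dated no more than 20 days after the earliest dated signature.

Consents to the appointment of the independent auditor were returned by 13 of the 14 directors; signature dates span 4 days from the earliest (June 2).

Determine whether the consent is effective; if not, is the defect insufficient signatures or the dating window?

Not effective — insufficient signatures.

Signatures required: all of 14 — unanimous means all 14, so 14 needed; 13 signed. Insufficient.
Dating window: the latest signature is 4 days after the earliest; the limit is 20 days. Within the window.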